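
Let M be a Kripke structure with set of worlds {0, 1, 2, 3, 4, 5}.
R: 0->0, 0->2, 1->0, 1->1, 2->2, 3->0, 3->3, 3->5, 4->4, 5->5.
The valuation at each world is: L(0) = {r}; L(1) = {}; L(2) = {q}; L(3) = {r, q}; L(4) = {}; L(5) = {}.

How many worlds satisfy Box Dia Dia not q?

Let φ = Box Dia Dia not q. Evaluate φ at each world:
  0 (successors {0, 2}): φ is false.
  1 (successors {0, 1}): φ is true.
  2 (successors {2}): φ is false.
  3 (successors {0, 3, 5}): φ is true.
  4 (successors {4}): φ is true.
  5 (successors {5}): φ is true.
For instance, at 1:
  At 1: Box Dia Dia not q requires Dia Dia not q at every successor {0, 1}.
      At 0: Dia Dia not q requires Dia not q at some successor in {0, 2}.
        Dia not q holds at 0, so Dia Dia not q is true at 0.
      At 1: Dia Dia not q requires Dia not q at some successor in {0, 1}.
        Dia not q holds at 0, so Dia Dia not q is true at 1.
  So Box Dia Dia not q is true at 1.
Satisfying worlds: {1, 3, 4, 5}

4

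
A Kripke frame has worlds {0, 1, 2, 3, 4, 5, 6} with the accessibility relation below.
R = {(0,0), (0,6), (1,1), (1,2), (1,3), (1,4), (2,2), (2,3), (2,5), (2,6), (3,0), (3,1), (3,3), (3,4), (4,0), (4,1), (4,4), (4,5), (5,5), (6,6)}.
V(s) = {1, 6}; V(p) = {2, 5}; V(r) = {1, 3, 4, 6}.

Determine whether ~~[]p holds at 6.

Recall that []ψ holds at a world iff ψ holds at every accessible world, and <>ψ holds iff ψ holds at some accessible world.
At 6: ~[]p is true, so ~~[]p is false.
  At 6: []p is false, so ~[]p is true.
    At 6: []p requires p at every successor {6}.
      p fails at 6, so []p is false at 6.

No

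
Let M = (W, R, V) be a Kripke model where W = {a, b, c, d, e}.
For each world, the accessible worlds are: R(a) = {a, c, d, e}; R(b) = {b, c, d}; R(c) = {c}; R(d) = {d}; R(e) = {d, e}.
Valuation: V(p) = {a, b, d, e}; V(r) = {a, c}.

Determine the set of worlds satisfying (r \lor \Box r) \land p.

Recall that \Box ψ holds at a world iff ψ holds at every accessible world, and \Diamond ψ holds iff ψ holds at some accessible world.
Let φ = (r \lor \Box r) \land p. Evaluate φ at each world:
  a (successors {a, c, d, e}): φ is true.
  b (successors {b, c, d}): φ is false.
  c (successors {c}): φ is false.
  d (successors {d}): φ is false.
  e (successors {d, e}): φ is false.
For instance, at d:
  At d: r \lor \Box r is false, p is true, so (r \lor \Box r) \land p is false.
    At d: r is false, \Box r is false, so r \lor \Box r is false.
      At d: \Box r requires r at every successor {d}.
        r fails at d, so \Box r is false at d.
Satisfying worlds: {a}

a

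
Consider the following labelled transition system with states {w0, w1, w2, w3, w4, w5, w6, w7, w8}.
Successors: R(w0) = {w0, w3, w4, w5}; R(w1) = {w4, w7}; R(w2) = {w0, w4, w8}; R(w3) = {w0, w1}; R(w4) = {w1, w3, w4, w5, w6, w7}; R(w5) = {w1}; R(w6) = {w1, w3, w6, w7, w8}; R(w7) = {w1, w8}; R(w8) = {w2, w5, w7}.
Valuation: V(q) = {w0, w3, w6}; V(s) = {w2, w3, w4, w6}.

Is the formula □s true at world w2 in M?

At w2: □s requires s at every successor {w0, w4, w8}.
  s fails at w0, so □s is false at w2.

No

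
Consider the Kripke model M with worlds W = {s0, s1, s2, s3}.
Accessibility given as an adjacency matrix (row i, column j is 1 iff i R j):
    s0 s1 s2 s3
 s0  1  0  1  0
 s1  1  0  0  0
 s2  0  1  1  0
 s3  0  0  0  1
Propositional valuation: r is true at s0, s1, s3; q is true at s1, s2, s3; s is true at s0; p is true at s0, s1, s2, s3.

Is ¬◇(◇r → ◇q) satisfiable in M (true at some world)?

No

Let φ = ¬◇(◇r → ◇q). Evaluate φ at each world:
  s0 (successors {s0, s2}): φ is false.
  s1 (successors {s0}): φ is false.
  s2 (successors {s1, s2}): φ is false.
  s3 (successors {s3}): φ is false.
For instance, at s2:
  At s2: ◇(◇r → ◇q) is true, so ¬◇(◇r → ◇q) is false.
    At s2: ◇(◇r → ◇q) requires ◇r → ◇q at some successor in {s1, s2}.
      ◇r → ◇q holds at s2, so ◇(◇r → ◇q) is true at s2.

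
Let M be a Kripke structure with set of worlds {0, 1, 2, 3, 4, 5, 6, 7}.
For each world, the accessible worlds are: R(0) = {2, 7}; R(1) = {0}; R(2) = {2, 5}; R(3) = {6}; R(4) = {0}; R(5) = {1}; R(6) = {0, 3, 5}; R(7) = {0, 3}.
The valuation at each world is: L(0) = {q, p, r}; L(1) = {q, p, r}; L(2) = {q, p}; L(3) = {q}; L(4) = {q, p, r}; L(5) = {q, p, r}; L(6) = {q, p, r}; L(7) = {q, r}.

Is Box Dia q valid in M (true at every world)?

Let φ = Box Dia q. Evaluate φ at each world:
  0 (successors {2, 7}): φ is true.
  1 (successors {0}): φ is true.
  2 (successors {2, 5}): φ is true.
  3 (successors {6}): φ is true.
  4 (successors {0}): φ is true.
  5 (successors {1}): φ is true.
  6 (successors {0, 3, 5}): φ is true.
  7 (successors {0, 3}): φ is true.
For instance, at 5:
  At 5: Box Dia q requires Dia q at every successor {1}.
      At 1: Dia q requires q at some successor in {0}.
        q holds at 0, so Dia q is true at 1.
  So Box Dia q is true at 5.

Yes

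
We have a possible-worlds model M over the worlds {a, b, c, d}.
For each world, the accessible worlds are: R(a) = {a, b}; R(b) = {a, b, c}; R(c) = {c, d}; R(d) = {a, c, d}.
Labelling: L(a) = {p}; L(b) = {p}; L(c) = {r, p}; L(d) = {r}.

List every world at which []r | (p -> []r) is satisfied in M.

Let φ = []r | (p -> []r). Evaluate φ at each world:
  a (successors {a, b}): φ is false.
  b (successors {a, b, c}): φ is false.
  c (successors {c, d}): φ is true.
  d (successors {a, c, d}): φ is true.
For instance, at b:
  At b: []r is false, p -> []r is false, so []r | (p -> []r) is false.
    At b: []r requires r at every successor {a, b, c}.
      r fails at a, so []r is false at b.
    At b: p is true, []r is false, so p -> []r is false.
      At b: []r requires r at every successor {a, b, c}.
        r fails at a, so []r is false at b.
Satisfying worlds: {c, d}

c, d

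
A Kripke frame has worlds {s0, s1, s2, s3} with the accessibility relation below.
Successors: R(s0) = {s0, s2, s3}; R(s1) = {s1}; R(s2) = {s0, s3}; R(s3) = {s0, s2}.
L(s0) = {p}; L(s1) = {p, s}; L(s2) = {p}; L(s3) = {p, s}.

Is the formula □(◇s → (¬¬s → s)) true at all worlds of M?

Let φ = □(◇s → (¬¬s → s)). Evaluate φ at each world:
  s0 (successors {s0, s2, s3}): φ is true.
  s1 (successors {s1}): φ is true.
  s2 (successors {s0, s3}): φ is true.
  s3 (successors {s0, s2}): φ is true.
For instance, at s0:
  At s0: □(◇s → (¬¬s → s)) requires ◇s → (¬¬s → s) at every successor {s0, s2, s3}.
      At s0: ◇s is true, ¬¬s → s is true, so ◇s → (¬¬s → s) is true.
      At s2: ◇s is true, ¬¬s → s is true, so ◇s → (¬¬s → s) is true.
      At s3: ◇s is false, ¬¬s → s is true, so ◇s → (¬¬s → s) is true.
  So □(◇s → (¬¬s → s)) is true at s0.

Yes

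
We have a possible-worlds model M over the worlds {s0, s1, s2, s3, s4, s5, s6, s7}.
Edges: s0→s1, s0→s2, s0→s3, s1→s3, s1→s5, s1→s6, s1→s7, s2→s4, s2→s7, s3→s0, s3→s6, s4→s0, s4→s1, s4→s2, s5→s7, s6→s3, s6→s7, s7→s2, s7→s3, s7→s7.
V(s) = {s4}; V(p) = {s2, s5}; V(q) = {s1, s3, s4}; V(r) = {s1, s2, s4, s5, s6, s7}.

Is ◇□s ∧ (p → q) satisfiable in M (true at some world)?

No

Let φ = ◇□s ∧ (p → q). Evaluate φ at each world:
  s0 (successors {s1, s2, s3}): φ is false.
  s1 (successors {s3, s5, s6, s7}): φ is false.
  s2 (successors {s4, s7}): φ is false.
  s3 (successors {s0, s6}): φ is false.
  s4 (successors {s0, s1, s2}): φ is false.
  s5 (successors {s7}): φ is false.
  s6 (successors {s3, s7}): φ is false.
  s7 (successors {s2, s3, s7}): φ is false.
For instance, at s6:
  At s6: ◇□s is false, p → q is true, so ◇□s ∧ (p → q) is false.
    At s6: ◇□s requires □s at some successor in {s3, s7}.
      At s3: □s is false.
      At s7: □s is false.
    So ◇□s is false at s6.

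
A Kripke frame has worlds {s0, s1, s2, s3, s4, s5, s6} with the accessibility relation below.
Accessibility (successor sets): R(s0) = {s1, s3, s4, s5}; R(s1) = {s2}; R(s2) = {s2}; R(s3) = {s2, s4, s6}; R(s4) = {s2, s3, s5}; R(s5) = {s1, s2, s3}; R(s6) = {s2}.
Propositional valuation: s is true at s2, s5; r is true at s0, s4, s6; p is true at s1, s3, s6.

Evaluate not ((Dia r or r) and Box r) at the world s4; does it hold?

Yes

At s4: (Dia r or r) and Box r is false, so not ((Dia r or r) and Box r) is true.
  At s4: Dia r or r is true, Box r is false, so (Dia r or r) and Box r is false.
    At s4: Dia r is false, r is true, so Dia r or r is true.
      At s4: Dia r requires r at some successor in {s2, s3, s5}.
        At s2: r is false.
        At s3: r is false.
        At s5: r is false.
      So Dia r is false at s4.
    At s4: Box r requires r at every successor {s2, s3, s5}.
      r fails at s2, so Box r is false at s4.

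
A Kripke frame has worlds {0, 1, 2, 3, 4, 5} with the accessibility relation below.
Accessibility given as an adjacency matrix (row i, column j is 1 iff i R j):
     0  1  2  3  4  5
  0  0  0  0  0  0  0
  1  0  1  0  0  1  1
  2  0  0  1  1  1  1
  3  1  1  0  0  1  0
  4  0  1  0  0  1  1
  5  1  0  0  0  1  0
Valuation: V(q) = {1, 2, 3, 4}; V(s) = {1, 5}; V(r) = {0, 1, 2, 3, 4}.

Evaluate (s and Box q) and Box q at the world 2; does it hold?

No

At 2: s and Box q is false, Box q is false, so (s and Box q) and Box q is false.
  At 2: s is false, Box q is false, so s and Box q is false.
    At 2: Box q requires q at every successor {2, 3, 4, 5}.
      q fails at 5, so Box q is false at 2.
  At 2: Box q requires q at every successor {2, 3, 4, 5}.
    q fails at 5, so Box q is false at 2.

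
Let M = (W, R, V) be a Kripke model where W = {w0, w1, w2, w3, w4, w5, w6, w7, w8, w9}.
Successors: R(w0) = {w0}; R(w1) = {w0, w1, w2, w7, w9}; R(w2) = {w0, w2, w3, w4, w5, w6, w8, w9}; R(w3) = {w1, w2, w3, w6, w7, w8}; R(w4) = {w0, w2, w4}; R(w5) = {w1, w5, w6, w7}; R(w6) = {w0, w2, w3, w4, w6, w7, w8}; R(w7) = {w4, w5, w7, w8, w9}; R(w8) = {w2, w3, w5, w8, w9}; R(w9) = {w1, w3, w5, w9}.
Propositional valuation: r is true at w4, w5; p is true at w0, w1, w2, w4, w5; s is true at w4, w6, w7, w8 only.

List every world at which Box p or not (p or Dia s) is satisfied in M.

w0, w4, w9

Recall that Box ψ holds at a world iff ψ holds at every accessible world, and Dia ψ holds iff ψ holds at some accessible world.
Let φ = Box p or not (p or Dia s). Evaluate φ at each world:
  w0 (successors {w0}): φ is true.
  w1 (successors {w0, w1, w2, w7, w9}): φ is false.
  w2 (successors {w0, w2, w3, w4, w5, w6, w8, w9}): φ is false.
  w3 (successors {w1, w2, w3, w6, w7, w8}): φ is false.
  w4 (successors {w0, w2, w4}): φ is true.
  w5 (successors {w1, w5, w6, w7}): φ is false.
  w6 (successors {w0, w2, w3, w4, w6, w7, w8}): φ is false.
  w7 (successors {w4, w5, w7, w8, w9}): φ is false.
  w8 (successors {w2, w3, w5, w8, w9}): φ is false.
  w9 (successors {w1, w3, w5, w9}): φ is true.
For instance, at w4:
  At w4: Box p is true, not (p or Dia s) is false, so Box p or not (p or Dia s) is true.
    At w4: Box p requires p at every successor {w0, w2, w4}.
      At w0: p is true.
      At w2: p is true.
      At w4: p is true.
    So Box p is true at w4.
    At w4: p or Dia s is true, so not (p or Dia s) is false.
      At w4: p is true, Dia s is true, so p or Dia s is true.
Satisfying worlds: {w0, w4, w9}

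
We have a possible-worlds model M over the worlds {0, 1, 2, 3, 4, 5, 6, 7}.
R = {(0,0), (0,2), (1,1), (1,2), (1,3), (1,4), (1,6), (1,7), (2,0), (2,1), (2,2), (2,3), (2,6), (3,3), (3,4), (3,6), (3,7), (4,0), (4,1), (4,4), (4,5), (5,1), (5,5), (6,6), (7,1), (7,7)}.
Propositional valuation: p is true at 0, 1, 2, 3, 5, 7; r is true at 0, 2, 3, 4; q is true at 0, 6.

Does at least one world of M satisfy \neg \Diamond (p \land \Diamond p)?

Yes

Recall that \Diamond ψ holds at a world iff ψ holds at some accessible world.
Let φ = \neg \Diamond (p \land \Diamond p). Evaluate φ at each world:
  0 (successors {0, 2}): φ is false.
  1 (successors {1, 2, 3, 4, 6, 7}): φ is false.
  2 (successors {0, 1, 2, 3, 6}): φ is false.
  3 (successors {3, 4, 6, 7}): φ is false.
  4 (successors {0, 1, 4, 5}): φ is false.
  5 (successors {1, 5}): φ is false.
  6 (successors {6}): φ is true.
  7 (successors {1, 7}): φ is false.
Detail at 6 (witness):
  At 6: \Diamond (p \land \Diamond p) is false, so \neg \Diamond (p \land \Diamond p) is true.
    At 6: \Diamond (p \land \Diamond p) requires p \land \Diamond p at some successor in {6}.
      At 6: p \land \Diamond p is false.
    So \Diamond (p \land \Diamond p) is false at 6.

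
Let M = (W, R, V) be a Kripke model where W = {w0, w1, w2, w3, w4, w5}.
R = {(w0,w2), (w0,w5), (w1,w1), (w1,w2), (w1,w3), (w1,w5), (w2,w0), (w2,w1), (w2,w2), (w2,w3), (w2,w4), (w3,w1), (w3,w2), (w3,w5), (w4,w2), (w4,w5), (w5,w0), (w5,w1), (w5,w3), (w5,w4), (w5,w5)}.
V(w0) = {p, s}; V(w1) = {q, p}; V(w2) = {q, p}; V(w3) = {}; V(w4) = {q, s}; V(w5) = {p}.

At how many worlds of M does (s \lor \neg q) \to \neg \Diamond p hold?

Let φ = (s \lor \neg q) \to \neg \Diamond p. Evaluate φ at each world:
  w0 (successors {w2, w5}): φ is false.
  w1 (successors {w1, w2, w3, w5}): φ is true.
  w2 (successors {w0, w1, w2, w3, w4}): φ is true.
  w3 (successors {w1, w2, w5}): φ is false.
  w4 (successors {w2, w5}): φ is false.
  w5 (successors {w0, w1, w3, w4, w5}): φ is false.
For instance, at w0:
  At w0: s \lor \neg q is true, \neg \Diamond p is false, so (s \lor \neg q) \to \neg \Diamond p is false.
    At w0: \Diamond p is true, so \neg \Diamond p is false.
      At w0: \Diamond p requires p at some successor in {w2, w5}.
        p holds at w2, so \Diamond p is true at w0.
Satisfying worlds: {w1, w2}

2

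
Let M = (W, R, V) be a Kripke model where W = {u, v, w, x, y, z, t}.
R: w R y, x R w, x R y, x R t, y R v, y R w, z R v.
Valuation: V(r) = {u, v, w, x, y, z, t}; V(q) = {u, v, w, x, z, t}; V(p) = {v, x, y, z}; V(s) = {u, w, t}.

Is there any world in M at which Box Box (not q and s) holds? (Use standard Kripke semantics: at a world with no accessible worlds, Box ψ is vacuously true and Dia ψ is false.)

Yes

Recall that Box ψ holds at a world iff ψ holds at every accessible world, and Dia ψ holds iff ψ holds at some accessible world.
Let φ = Box Box (not q and s). Evaluate φ at each world:
  u (successors ∅): φ is true.
  v (successors ∅): φ is true.
  w (successors {y}): φ is false.
  x (successors {w, y, t}): φ is false.
  y (successors {v, w}): φ is false.
  z (successors {v}): φ is true.
  t (successors ∅): φ is true.
Detail at u (witness):
  At u: no accessible worlds, so Box Box (not q and s) holds vacuously.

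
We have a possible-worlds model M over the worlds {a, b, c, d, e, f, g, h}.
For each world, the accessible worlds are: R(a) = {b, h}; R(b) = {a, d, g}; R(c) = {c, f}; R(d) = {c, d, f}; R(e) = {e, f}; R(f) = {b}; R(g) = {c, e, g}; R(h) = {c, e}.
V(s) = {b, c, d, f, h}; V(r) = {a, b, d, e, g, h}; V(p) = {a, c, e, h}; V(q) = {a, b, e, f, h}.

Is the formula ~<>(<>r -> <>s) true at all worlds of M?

No

Let φ = ~<>(<>r -> <>s). Evaluate φ at each world:
  a (successors {b, h}): φ is false.
  b (successors {a, d, g}): φ is false.
  c (successors {c, f}): φ is false.
  d (successors {c, d, f}): φ is false.
  e (successors {e, f}): φ is false.
  f (successors {b}): φ is false.
  g (successors {c, e, g}): φ is false.
  h (successors {c, e}): φ is false.
Detail at a (counterexample):
  At a: <>(<>r -> <>s) is true, so ~<>(<>r -> <>s) is false.
    At a: <>(<>r -> <>s) requires <>r -> <>s at some successor in {b, h}.
      <>r -> <>s holds at b, so <>(<>r -> <>s) is true at a.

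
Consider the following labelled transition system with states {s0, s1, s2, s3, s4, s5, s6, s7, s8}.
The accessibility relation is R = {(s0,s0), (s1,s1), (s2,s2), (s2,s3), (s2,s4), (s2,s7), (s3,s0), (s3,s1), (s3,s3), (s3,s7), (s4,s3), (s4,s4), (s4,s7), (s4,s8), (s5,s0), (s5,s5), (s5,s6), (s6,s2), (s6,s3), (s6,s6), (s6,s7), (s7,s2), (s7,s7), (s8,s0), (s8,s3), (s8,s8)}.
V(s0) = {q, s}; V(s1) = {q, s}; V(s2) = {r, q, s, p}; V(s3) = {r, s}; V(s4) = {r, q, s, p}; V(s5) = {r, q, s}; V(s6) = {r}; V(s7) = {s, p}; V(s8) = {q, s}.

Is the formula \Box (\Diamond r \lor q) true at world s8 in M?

Yes

At s8: \Box (\Diamond r \lor q) requires \Diamond r \lor q at every successor {s0, s3, s8}.
    At s0: \Diamond r is false, q is true, so \Diamond r \lor q is true.
      At s0: \Diamond r requires r at some successor in {s0}.
        At s0: r is false.
      So \Diamond r is false at s0.
    At s3: \Diamond r is true, q is false, so \Diamond r \lor q is true.
      At s3: \Diamond r requires r at some successor in {s0, s1, s3, s7}.
        r holds at s3, so \Diamond r is true at s3.
    At s8: \Diamond r is true, q is true, so \Diamond r \lor q is true.
      At s8: \Diamond r requires r at some successor in {s0, s3, s8}.
        r holds at s3, so \Diamond r is true at s8.
So \Box (\Diamond r \lor q) is true at s8.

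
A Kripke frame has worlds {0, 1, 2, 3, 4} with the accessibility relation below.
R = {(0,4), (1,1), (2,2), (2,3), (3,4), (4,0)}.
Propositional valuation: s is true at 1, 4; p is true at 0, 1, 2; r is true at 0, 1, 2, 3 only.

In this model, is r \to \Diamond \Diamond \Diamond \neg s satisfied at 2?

Yes

At 2: r is true, \Diamond \Diamond \Diamond \neg s is true, so r \to \Diamond \Diamond \Diamond \neg s is true.
  At 2: \Diamond \Diamond \Diamond \neg s requires \Diamond \Diamond \neg s at some successor in {2, 3}.
    \Diamond \Diamond \neg s holds at 2, so \Diamond \Diamond \Diamond \neg s is true at 2.
      At 2: \Diamond \Diamond \neg s requires \Diamond \neg s at some successor in {2, 3}.
        \Diamond \neg s holds at 2, so \Diamond \Diamond \neg s is true at 2.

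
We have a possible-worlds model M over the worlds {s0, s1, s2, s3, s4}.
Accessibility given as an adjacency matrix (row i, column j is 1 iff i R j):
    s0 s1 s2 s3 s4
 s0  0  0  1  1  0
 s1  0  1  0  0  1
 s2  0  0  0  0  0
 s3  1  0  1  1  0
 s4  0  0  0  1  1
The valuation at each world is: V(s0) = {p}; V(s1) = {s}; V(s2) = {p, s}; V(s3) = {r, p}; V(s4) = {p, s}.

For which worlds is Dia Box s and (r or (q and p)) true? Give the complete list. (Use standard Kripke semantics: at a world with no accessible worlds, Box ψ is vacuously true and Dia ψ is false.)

s3

Let φ = Dia Box s and (r or (q and p)). Evaluate φ at each world:
  s0 (successors {s2, s3}): φ is false.
  s1 (successors {s1, s4}): φ is false.
  s2 (successors ∅): φ is false.
  s3 (successors {s0, s2, s3}): φ is true.
  s4 (successors {s3, s4}): φ is false.
For instance, at s4:
  At s4: Dia Box s is false, r or (q and p) is false, so Dia Box s and (r or (q and p)) is false.
    At s4: Dia Box s requires Box s at some successor in {s3, s4}.
      At s3: Box s is false.
      At s4: Box s is false.
    So Dia Box s is false at s4.
Satisfying worlds: {s3}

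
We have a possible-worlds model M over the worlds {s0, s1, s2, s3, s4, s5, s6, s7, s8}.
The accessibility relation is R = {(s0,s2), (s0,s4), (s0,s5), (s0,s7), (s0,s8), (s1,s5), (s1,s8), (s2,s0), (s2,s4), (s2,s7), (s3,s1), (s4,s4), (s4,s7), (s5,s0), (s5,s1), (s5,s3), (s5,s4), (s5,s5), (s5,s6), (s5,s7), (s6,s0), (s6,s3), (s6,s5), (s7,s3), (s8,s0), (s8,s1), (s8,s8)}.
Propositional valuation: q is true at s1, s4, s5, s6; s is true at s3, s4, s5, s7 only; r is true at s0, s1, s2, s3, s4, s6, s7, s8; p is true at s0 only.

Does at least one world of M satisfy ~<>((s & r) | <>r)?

No

Let φ = ~<>((s & r) | <>r). Evaluate φ at each world:
  s0 (successors {s2, s4, s5, s7, s8}): φ is false.
  s1 (successors {s5, s8}): φ is false.
  s2 (successors {s0, s4, s7}): φ is false.
  s3 (successors {s1}): φ is false.
  s4 (successors {s4, s7}): φ is false.
  s5 (successors {s0, s1, s3, s4, s5, s6, s7}): φ is false.
  s6 (successors {s0, s3, s5}): φ is false.
  s7 (successors {s3}): φ is false.
  s8 (successors {s0, s1, s8}): φ is false.
For instance, at s2:
  At s2: <>((s & r) | <>r) is true, so ~<>((s & r) | <>r) is false.
    At s2: <>((s & r) | <>r) requires (s & r) | <>r at some successor in {s0, s4, s7}.
      (s & r) | <>r holds at s0, so <>((s & r) | <>r) is true at s2.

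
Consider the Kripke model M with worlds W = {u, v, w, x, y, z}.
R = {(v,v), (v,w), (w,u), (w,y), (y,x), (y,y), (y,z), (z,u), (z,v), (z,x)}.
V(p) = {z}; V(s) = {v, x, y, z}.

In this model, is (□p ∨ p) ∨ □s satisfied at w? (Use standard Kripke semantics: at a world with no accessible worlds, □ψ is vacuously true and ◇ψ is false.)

No

Recall that □ψ holds at a world iff ψ holds at every accessible world, and ◇ψ holds iff ψ holds at some accessible world.
At w: □p ∨ p is false, □s is false, so (□p ∨ p) ∨ □s is false.
  At w: □p is false, p is false, so □p ∨ p is false.
    At w: □p requires p at every successor {u, y}.
      p fails at u, so □p is false at w.
  At w: □s requires s at every successor {u, y}.
    s fails at u, so □s is false at w.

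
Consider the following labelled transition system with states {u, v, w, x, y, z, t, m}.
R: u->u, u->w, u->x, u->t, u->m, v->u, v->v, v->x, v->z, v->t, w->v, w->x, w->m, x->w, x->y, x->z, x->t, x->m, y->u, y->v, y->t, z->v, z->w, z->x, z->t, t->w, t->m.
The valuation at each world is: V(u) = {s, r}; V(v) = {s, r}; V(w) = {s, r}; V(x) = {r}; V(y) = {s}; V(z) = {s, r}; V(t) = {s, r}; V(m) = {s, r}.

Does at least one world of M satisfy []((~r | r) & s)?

Yes

Let φ = []((~r | r) & s). Evaluate φ at each world:
  u (successors {u, w, x, t, m}): φ is false.
  v (successors {u, v, x, z, t}): φ is false.
  w (successors {v, x, m}): φ is false.
  x (successors {w, y, z, t, m}): φ is true.
  y (successors {u, v, t}): φ is true.
  z (successors {v, w, x, t}): φ is false.
  t (successors {w, m}): φ is true.
  m (successors ∅): φ is true.
Detail at x (witness):
  At x: []((~r | r) & s) requires (~r | r) & s at every successor {w, y, z, t, m}.
    At w: (~r | r) & s is true.
    At y: (~r | r) & s is true.
    At z: (~r | r) & s is true.
    At t: (~r | r) & s is true.
    At m: (~r | r) & s is true.
  So []((~r | r) & s) is true at x.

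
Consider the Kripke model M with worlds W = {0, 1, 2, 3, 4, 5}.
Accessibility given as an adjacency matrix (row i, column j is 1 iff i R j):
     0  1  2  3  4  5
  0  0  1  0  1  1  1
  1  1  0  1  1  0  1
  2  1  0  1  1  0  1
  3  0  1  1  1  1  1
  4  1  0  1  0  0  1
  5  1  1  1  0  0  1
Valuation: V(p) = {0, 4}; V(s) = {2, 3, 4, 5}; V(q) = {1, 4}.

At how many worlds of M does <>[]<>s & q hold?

2

Let φ = <>[]<>s & q. Evaluate φ at each world:
  0 (successors {1, 3, 4, 5}): φ is false.
  1 (successors {0, 2, 3, 5}): φ is true.
  2 (successors {0, 2, 3, 5}): φ is false.
  3 (successors {1, 2, 3, 4, 5}): φ is false.
  4 (successors {0, 2, 5}): φ is true.
  5 (successors {0, 1, 2, 5}): φ is false.
For instance, at 5:
  At 5: <>[]<>s is true, q is false, so <>[]<>s & q is false.
    At 5: <>[]<>s requires []<>s at some successor in {0, 1, 2, 5}.
      []<>s holds at 0, so <>[]<>s is true at 5.
Satisfying worlds: {1, 4}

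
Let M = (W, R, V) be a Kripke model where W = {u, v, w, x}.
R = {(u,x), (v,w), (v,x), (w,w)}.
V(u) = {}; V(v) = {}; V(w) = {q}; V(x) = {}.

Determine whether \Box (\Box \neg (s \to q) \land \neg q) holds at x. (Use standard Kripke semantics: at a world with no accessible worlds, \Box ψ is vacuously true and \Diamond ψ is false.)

Recall that \Box ψ holds at a world iff ψ holds at every accessible world, and \Diamond ψ holds iff ψ holds at some accessible world.
At x: no accessible worlds, so \Box (\Box \neg (s \to q) \land \neg q) holds vacuously.

Yes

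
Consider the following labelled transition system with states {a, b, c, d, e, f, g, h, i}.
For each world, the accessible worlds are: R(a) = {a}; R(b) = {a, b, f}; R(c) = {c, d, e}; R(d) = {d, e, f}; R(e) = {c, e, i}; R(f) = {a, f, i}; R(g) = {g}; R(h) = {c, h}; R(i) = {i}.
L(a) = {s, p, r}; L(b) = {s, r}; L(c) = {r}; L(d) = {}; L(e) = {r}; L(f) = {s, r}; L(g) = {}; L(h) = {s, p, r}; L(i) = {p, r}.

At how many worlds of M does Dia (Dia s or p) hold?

8

Let φ = Dia (Dia s or p). Evaluate φ at each world:
  a (successors {a}): φ is true.
  b (successors {a, b, f}): φ is true.
  c (successors {c, d, e}): φ is true.
  d (successors {d, e, f}): φ is true.
  e (successors {c, e, i}): φ is true.
  f (successors {a, f, i}): φ is true.
  g (successors {g}): φ is false.
  h (successors {c, h}): φ is true.
  i (successors {i}): φ is true.
For instance, at f:
  At f: Dia (Dia s or p) requires Dia s or p at some successor in {a, f, i}.
    Dia s or p holds at a, so Dia (Dia s or p) is true at f.
      At a: Dia s is true, p is true, so Dia s or p is true.
Satisfying worlds: {a, b, c, d, e, f, h, i}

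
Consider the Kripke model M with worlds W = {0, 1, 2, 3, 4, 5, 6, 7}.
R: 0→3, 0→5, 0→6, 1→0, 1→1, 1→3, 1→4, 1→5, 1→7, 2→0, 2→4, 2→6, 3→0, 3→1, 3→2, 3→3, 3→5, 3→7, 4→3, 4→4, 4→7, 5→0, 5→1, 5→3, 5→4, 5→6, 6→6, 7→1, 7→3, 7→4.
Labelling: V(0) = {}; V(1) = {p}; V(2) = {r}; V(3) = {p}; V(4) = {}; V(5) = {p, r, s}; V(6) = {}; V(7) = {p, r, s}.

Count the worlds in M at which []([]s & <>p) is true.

0

Recall that []ψ holds at a world iff ψ holds at every accessible world, and <>ψ holds iff ψ holds at some accessible world.
Let φ = []([]s & <>p). Evaluate φ at each world:
  0 (successors {3, 5, 6}): φ is false.
  1 (successors {0, 1, 3, 4, 5, 7}): φ is false.
  2 (successors {0, 4, 6}): φ is false.
  3 (successors {0, 1, 2, 3, 5, 7}): φ is false.
  4 (successors {3, 4, 7}): φ is false.
  5 (successors {0, 1, 3, 4, 6}): φ is false.
  6 (successors {6}): φ is false.
  7 (successors {1, 3, 4}): φ is false.
For instance, at 6:
  At 6: []([]s & <>p) requires []s & <>p at every successor {6}.
    []s & <>p fails at 6, so []([]s & <>p) is false at 6.
      At 6: []s is false, <>p is false, so []s & <>p is false.
Satisfying worlds: none.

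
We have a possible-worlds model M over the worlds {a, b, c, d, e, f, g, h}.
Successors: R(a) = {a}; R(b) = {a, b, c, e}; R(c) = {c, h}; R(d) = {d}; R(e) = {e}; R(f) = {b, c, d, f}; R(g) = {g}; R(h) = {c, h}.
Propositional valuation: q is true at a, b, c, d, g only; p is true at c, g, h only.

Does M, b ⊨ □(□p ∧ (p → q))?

At b: □(□p ∧ (p → q)) requires □p ∧ (p → q) at every successor {a, b, c, e}.
  □p ∧ (p → q) fails at a, so □(□p ∧ (p → q)) is false at b.
    At a: □p is false, p → q is true, so □p ∧ (p → q) is false.
      At a: □p requires p at every successor {a}.
        p fails at a, so □p is false at a.

No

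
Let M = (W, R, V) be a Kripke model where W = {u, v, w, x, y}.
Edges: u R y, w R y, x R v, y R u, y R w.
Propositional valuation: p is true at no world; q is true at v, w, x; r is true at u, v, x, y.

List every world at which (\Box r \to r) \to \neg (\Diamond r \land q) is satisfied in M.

u, v, w, y

Let φ = (\Box r \to r) \to \neg (\Diamond r \land q). Evaluate φ at each world:
  u (successors {y}): φ is true.
  v (successors ∅): φ is true.
  w (successors {y}): φ is true.
  x (successors {v}): φ is false.
  y (successors {u, w}): φ is true.
For instance, at w:
  At w: \Box r \to r is false, \neg (\Diamond r \land q) is false, so (\Box r \to r) \to \neg (\Diamond r \land q) is true.
    At w: \Box r is true, r is false, so \Box r \to r is false.
      At w: \Box r requires r at every successor {y}.
        At y: r is true.
      So \Box r is true at w.
    At w: \Diamond r \land q is true, so \neg (\Diamond r \land q) is false.
      At w: \Diamond r is true, q is true, so \Diamond r \land q is true.
Satisfying worlds: {u, v, w, y}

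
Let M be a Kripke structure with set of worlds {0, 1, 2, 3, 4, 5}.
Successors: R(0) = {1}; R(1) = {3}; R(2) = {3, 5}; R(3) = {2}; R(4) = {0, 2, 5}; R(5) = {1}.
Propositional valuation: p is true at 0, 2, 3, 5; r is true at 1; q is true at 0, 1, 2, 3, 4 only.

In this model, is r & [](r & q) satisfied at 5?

No

Recall that []ψ holds at a world iff ψ holds at every accessible world, and <>ψ holds iff ψ holds at some accessible world.
At 5: r is false, [](r & q) is true, so r & [](r & q) is false.
  At 5: [](r & q) requires r & q at every successor {1}.
    At 1: r & q is true.
  So [](r & q) is true at 5.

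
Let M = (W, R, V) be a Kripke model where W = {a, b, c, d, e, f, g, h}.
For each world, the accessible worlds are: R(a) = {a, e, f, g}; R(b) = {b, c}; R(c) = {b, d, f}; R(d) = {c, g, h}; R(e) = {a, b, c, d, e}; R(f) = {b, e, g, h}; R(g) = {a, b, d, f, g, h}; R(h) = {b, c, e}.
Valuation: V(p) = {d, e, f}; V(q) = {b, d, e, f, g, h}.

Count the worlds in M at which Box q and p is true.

Let φ = Box q and p. Evaluate φ at each world:
  a (successors {a, e, f, g}): φ is false.
  b (successors {b, c}): φ is false.
  c (successors {b, d, f}): φ is false.
  d (successors {c, g, h}): φ is false.
  e (successors {a, b, c, d, e}): φ is false.
  f (successors {b, e, g, h}): φ is true.
  g (successors {a, b, d, f, g, h}): φ is false.
  h (successors {b, c, e}): φ is false.
For instance, at f:
  At f: Box q is true, p is true, so Box q and p is true.
    At f: Box q requires q at every successor {b, e, g, h}.
      At b: q is true.
      At e: q is true.
      At g: q is true.
      At h: q is true.
    So Box q is true at f.
Satisfying worlds: {f}

1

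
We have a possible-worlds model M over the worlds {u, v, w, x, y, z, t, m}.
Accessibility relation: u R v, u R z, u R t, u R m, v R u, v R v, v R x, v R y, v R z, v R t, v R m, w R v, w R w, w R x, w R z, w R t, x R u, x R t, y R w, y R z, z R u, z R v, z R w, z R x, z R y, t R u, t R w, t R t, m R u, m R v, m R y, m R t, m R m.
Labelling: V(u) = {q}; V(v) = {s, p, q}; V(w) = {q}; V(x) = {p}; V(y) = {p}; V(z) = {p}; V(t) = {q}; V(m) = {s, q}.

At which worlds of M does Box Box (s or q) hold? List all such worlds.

none

Let φ = Box Box (s or q). Evaluate φ at each world:
  u (successors {v, z, t, m}): φ is false.
  v (successors {u, v, x, y, z, t, m}): φ is false.
  w (successors {v, w, x, z, t}): φ is false.
  x (successors {u, t}): φ is false.
  y (successors {w, z}): φ is false.
  z (successors {u, v, w, x, y}): φ is false.
  t (successors {u, w, t}): φ is false.
  m (successors {u, v, y, t, m}): φ is false.
For instance, at y:
  At y: Box Box (s or q) requires Box (s or q) at every successor {w, z}.
    Box (s or q) fails at w, so Box Box (s or q) is false at y.
      At w: Box (s or q) requires s or q at every successor {v, w, x, z, t}.
        s or q fails at x, so Box (s or q) is false at w.
Satisfying worlds: none.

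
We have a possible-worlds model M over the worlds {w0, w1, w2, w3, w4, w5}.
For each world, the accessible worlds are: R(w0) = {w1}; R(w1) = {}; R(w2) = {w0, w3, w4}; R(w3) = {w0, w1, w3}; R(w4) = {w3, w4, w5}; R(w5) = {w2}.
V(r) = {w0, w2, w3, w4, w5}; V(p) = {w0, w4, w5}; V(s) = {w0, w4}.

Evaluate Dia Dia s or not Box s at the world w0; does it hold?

At w0: Dia Dia s is false, not Box s is true, so Dia Dia s or not Box s is true.
  At w0: Dia Dia s requires Dia s at some successor in {w1}.
    At w1: Dia s is false.
  So Dia Dia s is false at w0.
  At w0: Box s is false, so not Box s is true.
    At w0: Box s requires s at every successor {w1}.
      s fails at w1, so Box s is false at w0.

Yes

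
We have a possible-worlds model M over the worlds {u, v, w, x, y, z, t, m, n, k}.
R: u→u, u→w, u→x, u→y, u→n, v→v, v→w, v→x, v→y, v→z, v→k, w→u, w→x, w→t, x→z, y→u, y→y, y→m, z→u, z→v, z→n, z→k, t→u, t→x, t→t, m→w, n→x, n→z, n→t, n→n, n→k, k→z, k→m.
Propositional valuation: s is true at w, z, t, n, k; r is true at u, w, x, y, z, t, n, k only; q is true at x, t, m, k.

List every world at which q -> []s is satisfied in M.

u, v, w, x, y, z, m, n

Let φ = q -> []s. Evaluate φ at each world:
  u (successors {u, w, x, y, n}): φ is true.
  v (successors {v, w, x, y, z, k}): φ is true.
  w (successors {u, x, t}): φ is true.
  x (successors {z}): φ is true.
  y (successors {u, y, m}): φ is true.
  z (successors {u, v, n, k}): φ is true.
  t (successors {u, x, t}): φ is false.
  m (successors {w}): φ is true.
  n (successors {x, z, t, n, k}): φ is true.
  k (successors {z, m}): φ is false.
For instance, at t:
  At t: q is true, []s is false, so q -> []s is false.
    At t: []s requires s at every successor {u, x, t}.
      s fails at u, so []s is false at t.
Satisfying worlds: {u, v, w, x, y, z, m, n}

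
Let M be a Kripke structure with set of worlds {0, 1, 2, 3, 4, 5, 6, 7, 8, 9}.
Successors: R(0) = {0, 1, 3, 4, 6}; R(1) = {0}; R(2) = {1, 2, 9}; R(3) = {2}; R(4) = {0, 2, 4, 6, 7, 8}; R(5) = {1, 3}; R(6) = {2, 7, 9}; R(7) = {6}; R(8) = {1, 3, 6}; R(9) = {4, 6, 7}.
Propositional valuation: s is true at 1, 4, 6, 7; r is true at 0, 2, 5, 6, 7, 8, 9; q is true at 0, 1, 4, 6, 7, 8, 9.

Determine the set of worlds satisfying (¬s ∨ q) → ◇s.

0, 2, 4, 5, 6, 7, 8, 9

Let φ = (¬s ∨ q) → ◇s. Evaluate φ at each world:
  0 (successors {0, 1, 3, 4, 6}): φ is true.
  1 (successors {0}): φ is false.
  2 (successors {1, 2, 9}): φ is true.
  3 (successors {2}): φ is false.
  4 (successors {0, 2, 4, 6, 7, 8}): φ is true.
  5 (successors {1, 3}): φ is true.
  6 (successors {2, 7, 9}): φ is true.
  7 (successors {6}): φ is true.
  8 (successors {1, 3, 6}): φ is true.
  9 (successors {4, 6, 7}): φ is true.
For instance, at 5:
  At 5: ¬s ∨ q is true, ◇s is true, so (¬s ∨ q) → ◇s is true.
    At 5: ◇s requires s at some successor in {1, 3}.
      s holds at 1, so ◇s is true at 5.
Satisfying worlds: {0, 2, 4, 5, 6, 7, 8, 9}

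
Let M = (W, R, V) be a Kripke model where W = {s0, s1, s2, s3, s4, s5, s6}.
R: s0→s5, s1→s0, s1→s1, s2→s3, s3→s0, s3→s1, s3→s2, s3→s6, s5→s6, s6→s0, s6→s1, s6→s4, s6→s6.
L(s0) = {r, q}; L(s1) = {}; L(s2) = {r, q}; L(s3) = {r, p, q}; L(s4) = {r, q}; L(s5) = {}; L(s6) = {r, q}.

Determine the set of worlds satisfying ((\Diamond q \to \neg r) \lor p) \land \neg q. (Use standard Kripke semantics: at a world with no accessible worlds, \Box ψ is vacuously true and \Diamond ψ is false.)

Recall that \Diamond ψ holds at a world iff ψ holds at some accessible world.
Let φ = ((\Diamond q \to \neg r) \lor p) \land \neg q. Evaluate φ at each world:
  s0 (successors {s5}): φ is false.
  s1 (successors {s0, s1}): φ is true.
  s2 (successors {s3}): φ is false.
  s3 (successors {s0, s1, s2, s6}): φ is false.
  s4 (successors ∅): φ is false.
  s5 (successors {s6}): φ is true.
  s6 (successors {s0, s1, s4, s6}): φ is false.
For instance, at s3:
  At s3: (\Diamond q \to \neg r) \lor p is true, \neg q is false, so ((\Diamond q \to \neg r) \lor p) \land \neg q is false.
    At s3: \Diamond q \to \neg r is false, p is true, so (\Diamond q \to \neg r) \lor p is true.
      At s3: \Diamond q is true, \neg r is false, so \Diamond q \to \neg r is false.
Satisfying worlds: {s1, s5}

s1, s5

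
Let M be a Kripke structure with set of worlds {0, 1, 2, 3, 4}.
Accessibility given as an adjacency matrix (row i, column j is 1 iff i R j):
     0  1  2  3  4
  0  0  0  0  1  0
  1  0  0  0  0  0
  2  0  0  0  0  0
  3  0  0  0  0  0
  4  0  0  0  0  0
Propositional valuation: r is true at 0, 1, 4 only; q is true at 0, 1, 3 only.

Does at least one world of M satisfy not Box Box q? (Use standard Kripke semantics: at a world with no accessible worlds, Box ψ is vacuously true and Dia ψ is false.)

Let φ = not Box Box q. Evaluate φ at each world:
  0 (successors {3}): φ is false.
  1 (successors ∅): φ is false.
  2 (successors ∅): φ is false.
  3 (successors ∅): φ is false.
  4 (successors ∅): φ is false.
For instance, at 0:
  At 0: Box Box q is true, so not Box Box q is false.
    At 0: Box Box q requires Box q at every successor {3}.
      At 3: Box q is true.
    So Box Box q is true at 0.

No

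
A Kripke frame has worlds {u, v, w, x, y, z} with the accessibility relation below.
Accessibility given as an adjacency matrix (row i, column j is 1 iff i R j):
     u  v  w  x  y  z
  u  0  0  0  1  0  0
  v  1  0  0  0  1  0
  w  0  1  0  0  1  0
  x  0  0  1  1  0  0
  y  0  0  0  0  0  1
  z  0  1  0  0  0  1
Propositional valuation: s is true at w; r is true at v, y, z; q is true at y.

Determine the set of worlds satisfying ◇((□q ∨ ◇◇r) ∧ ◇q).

w, x, z

Let φ = ◇((□q ∨ ◇◇r) ∧ ◇q). Evaluate φ at each world:
  u (successors {x}): φ is false.
  v (successors {u, y}): φ is false.
  w (successors {v, y}): φ is true.
  x (successors {w, x}): φ is true.
  y (successors {z}): φ is false.
  z (successors {v, z}): φ is true.
For instance, at y:
  At y: ◇((□q ∨ ◇◇r) ∧ ◇q) requires (□q ∨ ◇◇r) ∧ ◇q at some successor in {z}.
    At z: (□q ∨ ◇◇r) ∧ ◇q is false.
  So ◇((□q ∨ ◇◇r) ∧ ◇q) is false at y.
Satisfying worlds: {w, x, z}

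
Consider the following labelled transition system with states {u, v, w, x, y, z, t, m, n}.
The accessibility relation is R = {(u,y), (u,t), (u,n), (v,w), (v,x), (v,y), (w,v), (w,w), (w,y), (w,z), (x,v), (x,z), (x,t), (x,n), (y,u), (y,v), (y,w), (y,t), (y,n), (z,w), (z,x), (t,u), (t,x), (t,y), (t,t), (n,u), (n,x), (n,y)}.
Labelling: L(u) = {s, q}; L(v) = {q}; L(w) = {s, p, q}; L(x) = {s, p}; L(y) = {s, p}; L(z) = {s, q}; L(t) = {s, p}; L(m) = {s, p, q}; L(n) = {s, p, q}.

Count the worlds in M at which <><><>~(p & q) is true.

Recall that <>ψ holds at a world iff ψ holds at some accessible world.
Let φ = <><><>~(p & q). Evaluate φ at each world:
  u (successors {y, t, n}): φ is true.
  v (successors {w, x, y}): φ is true.
  w (successors {v, w, y, z}): φ is true.
  x (successors {v, z, t, n}): φ is true.
  y (successors {u, v, w, t, n}): φ is true.
  z (successors {w, x}): φ is true.
  t (successors {u, x, y, t}): φ is true.
  m (successors ∅): φ is false.
  n (successors {u, x, y}): φ is true.
For instance, at y:
  At y: <><><>~(p & q) requires <><>~(p & q) at some successor in {u, v, w, t, n}.
    <><>~(p & q) holds at u, so <><><>~(p & q) is true at y.
      At u: <><>~(p & q) requires <>~(p & q) at some successor in {y, t, n}.
        <>~(p & q) holds at y, so <><>~(p & q) is true at u.
Satisfying worlds: {u, v, w, x, y, z, t, n}

8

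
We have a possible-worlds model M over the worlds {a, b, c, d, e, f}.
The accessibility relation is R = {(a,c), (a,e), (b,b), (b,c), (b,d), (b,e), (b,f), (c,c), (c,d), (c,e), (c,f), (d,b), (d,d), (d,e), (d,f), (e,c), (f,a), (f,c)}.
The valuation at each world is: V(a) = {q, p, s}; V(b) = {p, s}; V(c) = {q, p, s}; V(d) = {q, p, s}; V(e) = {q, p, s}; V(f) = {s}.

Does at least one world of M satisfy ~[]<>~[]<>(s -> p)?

Yes

Let φ = ~[]<>~[]<>(s -> p). Evaluate φ at each world:
  a (successors {c, e}): φ is true.
  b (successors {b, c, d, e, f}): φ is true.
  c (successors {c, d, e, f}): φ is true.
  d (successors {b, d, e, f}): φ is true.
  e (successors {c}): φ is true.
  f (successors {a, c}): φ is true.
Detail at a (witness):
  At a: []<>~[]<>(s -> p) is false, so ~[]<>~[]<>(s -> p) is true.
    At a: []<>~[]<>(s -> p) requires <>~[]<>(s -> p) at every successor {c, e}.
      <>~[]<>(s -> p) fails at c, so []<>~[]<>(s -> p) is false at a.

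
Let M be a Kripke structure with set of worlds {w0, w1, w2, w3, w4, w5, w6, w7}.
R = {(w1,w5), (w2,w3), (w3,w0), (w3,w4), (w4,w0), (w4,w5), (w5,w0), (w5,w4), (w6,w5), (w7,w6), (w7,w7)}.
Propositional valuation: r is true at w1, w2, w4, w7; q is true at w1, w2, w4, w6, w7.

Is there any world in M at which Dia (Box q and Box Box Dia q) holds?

Recall that Box ψ holds at a world iff ψ holds at every accessible world, and Dia ψ holds iff ψ holds at some accessible world.
Let φ = Dia (Box q and Box Box Dia q). Evaluate φ at each world:
  w0 (successors ∅): φ is false.
  w1 (successors {w5}): φ is false.
  w2 (successors {w3}): φ is false.
  w3 (successors {w0, w4}): φ is true.
  w4 (successors {w0, w5}): φ is true.
  w5 (successors {w0, w4}): φ is true.
  w6 (successors {w5}): φ is false.
  w7 (successors {w6, w7}): φ is false.
Detail at w3 (witness):
  At w3: Dia (Box q and Box Box Dia q) requires Box q and Box Box Dia q at some successor in {w0, w4}.
    Box q and Box Box Dia q holds at w0, so Dia (Box q and Box Box Dia q) is true at w3.
      At w0: Box q is true, Box Box Dia q is true, so Box q and Box Box Dia q is true.

Yes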